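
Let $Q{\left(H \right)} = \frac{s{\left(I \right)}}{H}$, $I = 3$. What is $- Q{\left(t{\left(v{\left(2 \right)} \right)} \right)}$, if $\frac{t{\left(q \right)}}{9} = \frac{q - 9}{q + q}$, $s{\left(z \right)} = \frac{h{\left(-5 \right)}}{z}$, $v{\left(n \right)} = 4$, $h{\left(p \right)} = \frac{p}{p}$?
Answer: $\frac{8}{135} \approx 0.059259$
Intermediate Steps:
$h{\left(p \right)} = 1$
$s{\left(z \right)} = \frac{1}{z}$ ($s{\left(z \right)} = 1 \frac{1}{z} = \frac{1}{z}$)
$t{\left(q \right)} = \frac{9 \left(-9 + q\right)}{2 q}$ ($t{\left(q \right)} = 9 \frac{q - 9}{q + q} = 9 \frac{-9 + q}{2 q} = \frac{9 \left(-9 + q\right)}{2 q}$)
$Q{\left(H \right)} = \frac{1}{3 H}$
$- Q{\left(t{\left(v{\left(2 \right)} \right)} \right)} = - \frac{1}{3 \frac{9 \left(-9 + 4\right)}{2 \cdot 4}} = - \frac{1}{3 \cdot \frac{9}{2} \cdot \frac{1}{4} \left(-5\right)} = - \frac{1}{3 \left(- \frac{45}{8}\right)} = - \frac{-8}{3 \cdot 45} = \left(-1\right) \left(- \frac{8}{135}\right) = \frac{8}{135}$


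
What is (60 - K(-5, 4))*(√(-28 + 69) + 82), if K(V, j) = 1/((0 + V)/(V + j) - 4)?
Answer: 4838 + 59*√41 ≈ 5215.8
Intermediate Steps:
K(V, j) = 1/(-4 + V/(V + j)) (K(V, j) = 1/(V/(V + j) - 4) = 1/(-4 + V/(V + j)))
(60 - K(-5, 4))*(√(-28 + 69) + 82) = (60 - (-1*(-5) - 1*4)/(3*(-5) + 4*4))*(√(-28 + 69) + 82) = (60 - (5 - 4)/(-15 + 16))*(√41 + 82) = (60 - 1/1)*(82 + √41) = (60 - 1)*(82 + √41) = 59*(82 + √41) = 4838 + 59*√41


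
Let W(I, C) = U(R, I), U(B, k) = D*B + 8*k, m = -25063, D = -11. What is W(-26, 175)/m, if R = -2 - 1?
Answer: 175/25063 ≈ 0.0069824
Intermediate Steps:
R = -3
U(B, k) = -11*B + 8*k
W(I, C) = 33 + 8*I (W(I, C) = -11*(-3) + 8*I = 33 + 8*I)
W(-26, 175)/m = (33 + 8*(-26))/(-25063) = (33 - 208)*(-1/25063) = -175*(-1/25063) = 175/25063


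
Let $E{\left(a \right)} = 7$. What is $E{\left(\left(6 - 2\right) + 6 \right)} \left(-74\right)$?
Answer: $-518$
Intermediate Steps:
$E{\left(\left(6 - 2\right) + 6 \right)} \left(-74\right) = 7 \left(-74\right) = -518$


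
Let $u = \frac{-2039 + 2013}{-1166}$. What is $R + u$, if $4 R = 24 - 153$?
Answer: $- \frac{75155}{2332} \approx -32.228$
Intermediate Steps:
$R = - \frac{129}{4}$ ($R = \frac{24 - 153}{4} = \frac{1}{4} \left(-129\right) = - \frac{129}{4} \approx -32.25$)
$u = \frac{13}{583}$ ($u = \left(-26\right) \left(- \frac{1}{1166}\right) = \frac{13}{583} \approx 0.022298$)
$R + u = - \frac{129}{4} + \frac{13}{583} = - \frac{75155}{2332}$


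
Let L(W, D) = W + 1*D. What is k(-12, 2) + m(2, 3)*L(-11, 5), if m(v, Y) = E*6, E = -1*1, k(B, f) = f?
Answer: 38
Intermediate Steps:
E = -1
L(W, D) = D + W (L(W, D) = W + D = D + W)
m(v, Y) = -6 (m(v, Y) = -1*6 = -6)
k(-12, 2) + m(2, 3)*L(-11, 5) = 2 - 6*(5 - 11) = 2 - 6*(-6) = 2 + 36 = 38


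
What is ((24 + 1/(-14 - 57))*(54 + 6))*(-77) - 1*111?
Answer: -7875741/71 ≈ -1.1093e+5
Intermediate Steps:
((24 + 1/(-14 - 57))*(54 + 6))*(-77) - 1*111 = ((24 + 1/(-71))*60)*(-77) - 111 = ((24 - 1/71)*60)*(-77) - 111 = ((1703/71)*60)*(-77) - 111 = (102180/71)*(-77) - 111 = -7867860/71 - 111 = -7875741/71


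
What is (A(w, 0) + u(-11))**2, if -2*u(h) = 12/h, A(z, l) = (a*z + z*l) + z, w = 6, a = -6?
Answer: 104976/121 ≈ 867.57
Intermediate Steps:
A(z, l) = -5*z + l*z (A(z, l) = (-6*z + z*l) + z = (-6*z + l*z) + z = -5*z + l*z)
u(h) = -6/h
(A(w, 0) + u(-11))**2 = (6*(-5 + 0) - 6/(-11))**2 = (6*(-5) - 6*(-1/11))**2 = (-30 + 6/11)**2 = (-324/11)**2 = 104976/121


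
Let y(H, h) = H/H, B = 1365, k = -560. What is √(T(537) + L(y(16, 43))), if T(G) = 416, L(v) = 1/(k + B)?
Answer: 3*√29953245/805 ≈ 20.396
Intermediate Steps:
y(H, h) = 1
L(v) = 1/805 (L(v) = 1/(-560 + 1365) = 1/805)
√(T(537) + L(y(16, 43))) = √(416 + 1/805) = √(334881/805) = 3*√29953245/805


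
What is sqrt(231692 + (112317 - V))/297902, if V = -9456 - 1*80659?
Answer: 3*sqrt(12059)/148951 ≈ 0.0022117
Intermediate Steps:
V = -90115 (V = -9456 - 80659 = -90115)
sqrt(231692 + (112317 - V))/297902 = sqrt(231692 + (112317 - 1*(-90115)))/297902 = sqrt(231692 + (112317 + 90115))*(1/297902) = sqrt(231692 + 202432)*(1/297902) = sqrt(434124)*(1/297902) = (6*sqrt(12059))*(1/297902) = 3*sqrt(12059)/148951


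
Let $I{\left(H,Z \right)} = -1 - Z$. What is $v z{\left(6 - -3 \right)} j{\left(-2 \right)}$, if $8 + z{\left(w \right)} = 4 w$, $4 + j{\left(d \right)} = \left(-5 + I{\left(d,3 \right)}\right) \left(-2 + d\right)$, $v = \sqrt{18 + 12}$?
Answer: $896 \sqrt{30} \approx 4907.6$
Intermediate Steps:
$v = \sqrt{30} \approx 5.4772$
$j{\left(d \right)} = 14 - 9 d$ ($j{\left(d \right)} = -4 + \left(-5 - 4\right) \left(-2 + d\right) = -4 - 9 \left(-2 + d\right) = -4 - \left(-18 + 9 d\right) = 14 - 9 d$)
$z{\left(w \right)} = -8 + 4 w$
$v z{\left(6 - -3 \right)} j{\left(-2 \right)} = \sqrt{30} \left(-8 + 4 \left(6 - -3\right)\right) \left(14 - -18\right) = \sqrt{30} \left(-8 + 4 \left(6 + 3\right)\right) \left(14 + 18\right) = \sqrt{30} \left(-8 + 4 \cdot 9\right) 32 = \sqrt{30} \left(-8 + 36\right) 32 = \sqrt{30} \cdot 28 \cdot 32 = 28 \sqrt{30} \cdot 32 = 896 \sqrt{30}$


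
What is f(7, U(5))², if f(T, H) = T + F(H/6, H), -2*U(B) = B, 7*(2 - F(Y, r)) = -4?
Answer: 4489/49 ≈ 91.612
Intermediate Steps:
F(Y, r) = 18/7 (F(Y, r) = 2 - ⅐*(-4) = 2 + 4/7 = 18/7)
U(B) = -B/2
f(T, H) = 18/7 + T (f(T, H) = T + 18/7 = 18/7 + T)
f(7, U(5))² = (18/7 + 7)² = (67/7)² = 4489/49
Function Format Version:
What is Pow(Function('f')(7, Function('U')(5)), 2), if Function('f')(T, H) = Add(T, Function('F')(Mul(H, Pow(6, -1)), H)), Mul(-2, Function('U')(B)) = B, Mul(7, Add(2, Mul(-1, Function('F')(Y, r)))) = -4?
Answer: Rational(4489, 49) ≈ 91.612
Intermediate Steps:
Function('F')(Y, r) = Rational(18, 7) (Function('F')(Y, r) = Add(2, Mul(Rational(-1, 7), -4)) = Add(2, Rational(4, 7)) = Rational(18, 7))
Function('U')(B) = Mul(Rational(-1, 2), B)
Function('f')(T, H) = Add(Rational(18, 7), T) (Function('f')(T, H) = Add(T, Rational(18, 7)) = Add(Rational(18, 7), T))
Pow(Function('f')(7, Function('U')(5)), 2) = Pow(Add(Rational(18, 7), 7), 2) = Pow(Rational(67, 7), 2) = Rational(4489, 49)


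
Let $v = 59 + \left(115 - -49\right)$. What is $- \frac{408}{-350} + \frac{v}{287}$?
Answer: $\frac{13939}{7175} \approx 1.9427$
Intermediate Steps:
$v = 223$ ($v = 59 + \left(115 + 49\right) = 59 + 164 = 223$)
$- \frac{408}{-350} + \frac{v}{287} = - \frac{408}{-350} + \frac{223}{287} = \left(-408\right) \left(- \frac{1}{350}\right) + 223 \cdot \frac{1}{287} = \frac{204}{175} + \frac{223}{287} = \frac{13939}{7175}$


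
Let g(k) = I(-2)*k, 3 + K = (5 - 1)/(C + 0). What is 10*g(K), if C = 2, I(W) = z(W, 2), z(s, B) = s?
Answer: 20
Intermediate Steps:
I(W) = W
K = -1 (K = -3 + (5 - 1)/(2 + 0) = -3 + 4/2 = -3 + 4*(½) = -3 + 2 = -1)
g(k) = -2*k
10*g(K) = 10*(-2*(-1)) = 10*2 = 20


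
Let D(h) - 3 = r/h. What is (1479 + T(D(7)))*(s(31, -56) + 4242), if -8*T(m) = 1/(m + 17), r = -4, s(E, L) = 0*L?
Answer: 3412996545/544 ≈ 6.2739e+6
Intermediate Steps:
s(E, L) = 0
D(h) = 3 - 4/h
T(m) = -1/(8*(17 + m)) (T(m) = -1/(8*(m + 17)) = -1/(8*(17 + m)))
(1479 + T(D(7)))*(s(31, -56) + 4242) = (1479 - 1/(136 + 8*(3 - 4/7)))*(0 + 4242) = (1479 - 1/(136 + 8*(3 - 4*1/7)))*4242 = (1479 - 1/(136 + 8*(3 - 4/7)))*4242 = (1479 - 1/(136 + 8*(17/7)))*4242 = (1479 - 1/(136 + 136/7))*4242 = (1479 - 1/1088/7)*4242 = (1479 - 1*7/1088)*4242 = (1479 - 7/1088)*4242 = (1609145/1088)*4242 = 3412996545/544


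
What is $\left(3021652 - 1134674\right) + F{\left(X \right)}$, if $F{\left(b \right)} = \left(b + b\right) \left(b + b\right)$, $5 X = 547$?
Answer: $\frac{48371286}{25} \approx 1.9349 \cdot 10^{6}$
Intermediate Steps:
$X = \frac{547}{5}$ ($X = \frac{1}{5} \cdot 547 = \frac{547}{5} \approx 109.4$)
$F{\left(b \right)} = 4 b^{2}$ ($F{\left(b \right)} = 2 b 2 b = 4 b^{2}$)
$\left(3021652 - 1134674\right) + F{\left(X \right)} = \left(3021652 - 1134674\right) + 4 \left(\frac{547}{5}\right)^{2} = 1886978 + 4 \cdot \frac{299209}{25} = 1886978 + \frac{1196836}{25} = \frac{48371286}{25}$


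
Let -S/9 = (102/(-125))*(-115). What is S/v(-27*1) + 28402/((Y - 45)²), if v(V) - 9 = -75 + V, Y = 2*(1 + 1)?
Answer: 33842428/1302775 ≈ 25.977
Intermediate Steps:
Y = 4 (Y = 2*2 = 4)
S = -21114/25 (S = -9*102/(-125)*(-115) = -9*102*(-1/125)*(-115) = -(-918)*(-115)/125 = -9*2346/25 = -21114/25 ≈ -844.56)
v(V) = -66 + V (v(V) = 9 + (-75 + V) = -66 + V)
S/v(-27*1) + 28402/((Y - 45)²) = -21114/(25*(-66 - 27*1)) + 28402/((4 - 45)²) = -21114/(25*(-66 - 27)) + 28402/((-41)²) = -21114/25/(-93) + 28402/1681 = -21114/25*(-1/93) + 28402*(1/1681) = 7038/775 + 28402/1681 = 33842428/1302775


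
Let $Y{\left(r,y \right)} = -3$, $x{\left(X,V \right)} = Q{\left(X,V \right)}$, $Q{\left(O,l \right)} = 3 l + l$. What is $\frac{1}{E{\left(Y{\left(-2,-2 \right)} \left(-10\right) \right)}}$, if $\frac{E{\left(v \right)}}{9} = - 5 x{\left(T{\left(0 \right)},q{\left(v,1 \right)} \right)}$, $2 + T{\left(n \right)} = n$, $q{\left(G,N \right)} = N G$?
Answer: $- \frac{1}{5400} \approx -0.00018519$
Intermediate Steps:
$q{\left(G,N \right)} = G N$
$T{\left(n \right)} = -2 + n$
$Q{\left(O,l \right)} = 4 l$
$x{\left(X,V \right)} = 4 V$
$E{\left(v \right)} = - 180 v$ ($E{\left(v \right)} = 9 \left(- 5 \cdot 4 v 1\right) = 9 \left(- 5 \cdot 4 v\right) = 9 \left(- 20 v\right) = - 180 v$)
$\frac{1}{E{\left(Y{\left(-2,-2 \right)} \left(-10\right) \right)}} = \frac{1}{\left(-180\right) \left(\left(-3\right) \left(-10\right)\right)} = \frac{1}{\left(-180\right) 30} = \frac{1}{-5400} = - \frac{1}{5400}$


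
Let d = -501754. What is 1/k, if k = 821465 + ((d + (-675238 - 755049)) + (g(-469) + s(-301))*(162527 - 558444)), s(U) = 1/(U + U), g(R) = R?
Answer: 602/111114243111 ≈ 5.4178e-9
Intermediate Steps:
s(U) = 1/(2*U)
k = 111114243111/602 (k = 821465 + ((-501754 + (-675238 - 755049)) + (-469 + (½)/(-301))*(162527 - 558444)) = 821465 + ((-501754 - 1430287) + (-469 + (½)*(-1/301))*(-395917)) = 821465 + (-1932041 + (-469 - 1/602)*(-395917)) = 821465 + (-1932041 - 282339/602*(-395917)) = 821465 + (-1932041 + 111782809863/602) = 821465 + 110619721181/602 = 111114243111/602 ≈ 1.8458e+8)
1/k = 1/(111114243111/602) = 602/111114243111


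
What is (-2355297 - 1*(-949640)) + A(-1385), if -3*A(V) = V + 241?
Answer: -4215827/3 ≈ -1.4053e+6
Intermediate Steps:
A(V) = -241/3 - V/3 (A(V) = -(V + 241)/3 = -(241 + V)/3 = -241/3 - V/3)
(-2355297 - 1*(-949640)) + A(-1385) = (-2355297 - 1*(-949640)) + (-241/3 - ⅓*(-1385)) = (-2355297 + 949640) + (-241/3 + 1385/3) = -1405657 + 1144/3 = -4215827/3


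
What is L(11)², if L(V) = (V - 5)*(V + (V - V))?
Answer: 4356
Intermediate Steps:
L(V) = V*(-5 + V) (L(V) = (-5 + V)*(V + 0) = (-5 + V)*V = V*(-5 + V))
L(11)² = (11*(-5 + 11))² = (11*6)² = 66² = 4356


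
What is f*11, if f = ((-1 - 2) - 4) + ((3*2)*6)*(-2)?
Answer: -869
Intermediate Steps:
f = -79 (f = (-3 - 4) + (6*6)*(-2) = -7 + 36*(-2) = -7 - 72 = -79)
f*11 = -79*11 = -869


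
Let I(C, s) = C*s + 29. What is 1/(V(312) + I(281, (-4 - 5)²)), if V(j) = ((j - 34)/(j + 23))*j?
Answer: 335/7721386 ≈ 4.3386e-5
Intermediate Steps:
V(j) = j*(-34 + j)/(23 + j) (V(j) = ((-34 + j)/(23 + j))*j = j*(-34 + j)/(23 + j))
I(C, s) = 29 + C*s
1/(V(312) + I(281, (-4 - 5)²)) = 1/(312*(-34 + 312)/(23 + 312) + (29 + 281*(-4 - 5)²)) = 1/(312*278/335 + (29 + 281*(-9)²)) = 1/(312*(1/335)*278 + (29 + 281*81)) = 1/(86736/335 + (29 + 22761)) = 1/(86736/335 + 22790) = 1/(7721386/335) = 335/7721386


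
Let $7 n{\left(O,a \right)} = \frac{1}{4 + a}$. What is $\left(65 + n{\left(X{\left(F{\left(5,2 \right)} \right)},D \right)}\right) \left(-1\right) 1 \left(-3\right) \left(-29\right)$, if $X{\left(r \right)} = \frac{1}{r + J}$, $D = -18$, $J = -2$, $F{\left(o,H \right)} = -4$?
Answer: $- \frac{554103}{98} \approx -5654.1$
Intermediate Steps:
$X{\left(r \right)} = \frac{1}{-2 + r}$ ($X{\left(r \right)} = \frac{1}{r - 2} = \frac{1}{-2 + r}$)
$n{\left(O,a \right)} = \frac{1}{7 \left(4 + a\right)}$
$\left(65 + n{\left(X{\left(F{\left(5,2 \right)} \right)},D \right)}\right) \left(-1\right) 1 \left(-3\right) \left(-29\right) = \left(65 + \frac{1}{7 \left(4 - 18\right)}\right) \left(-1\right) 1 \left(-3\right) \left(-29\right) = \left(65 + \frac{1}{7 \left(-14\right)}\right) \left(-1\right) \left(-3\right) \left(-29\right) = \left(65 + \frac{1}{7} \left(- \frac{1}{14}\right)\right) 3 \left(-29\right) = \left(65 - \frac{1}{98}\right) \left(-87\right) = \frac{6369}{98} \left(-87\right) = - \frac{554103}{98}$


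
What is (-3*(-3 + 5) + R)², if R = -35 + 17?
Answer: 576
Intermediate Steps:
R = -18
(-3*(-3 + 5) + R)² = (-3*(-3 + 5) - 18)² = (-3*2 - 18)² = (-6 - 18)² = (-24)² = 576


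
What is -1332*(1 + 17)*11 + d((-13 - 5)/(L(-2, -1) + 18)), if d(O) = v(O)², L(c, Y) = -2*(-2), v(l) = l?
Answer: -31911975/121 ≈ -2.6374e+5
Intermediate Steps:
L(c, Y) = 4
d(O) = O²
-1332*(1 + 17)*11 + d((-13 - 5)/(L(-2, -1) + 18)) = -1332*(1 + 17)*11 + ((-13 - 5)/(4 + 18))² = -23976*11 + (-18/22)² = -1332*198 + (-18*1/22)² = -263736 + (-9/11)² = -263736 + 81/121 = -31911975/121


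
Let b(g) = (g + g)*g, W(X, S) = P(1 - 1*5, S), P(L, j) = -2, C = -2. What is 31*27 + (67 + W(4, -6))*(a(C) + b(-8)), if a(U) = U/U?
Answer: 9222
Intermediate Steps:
W(X, S) = -2
b(g) = 2*g² (b(g) = (2*g)*g = 2*g²)
a(U) = 1
31*27 + (67 + W(4, -6))*(a(C) + b(-8)) = 31*27 + (67 - 2)*(1 + 2*(-8)²) = 837 + 65*(1 + 2*64) = 837 + 65*(1 + 128) = 837 + 65*129 = 837 + 8385 = 9222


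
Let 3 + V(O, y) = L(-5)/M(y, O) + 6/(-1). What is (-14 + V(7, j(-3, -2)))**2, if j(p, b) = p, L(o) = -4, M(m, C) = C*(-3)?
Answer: 229441/441 ≈ 520.27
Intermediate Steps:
M(m, C) = -3*C
V(O, y) = -9 + 4/(3*O) (V(O, y) = -3 + (-4*(-1/(3*O)) + 6/(-1)) = -3 + (-(-4)/(3*O) + 6*(-1)) = -3 + (4/(3*O) - 6) = -3 + (-6 + 4/(3*O)) = -9 + 4/(3*O))
(-14 + V(7, j(-3, -2)))**2 = (-14 + (-9 + (4/3)/7))**2 = (-14 + (-9 + (4/3)*(1/7)))**2 = (-14 + (-9 + 4/21))**2 = (-14 - 185/21)**2 = (-479/21)**2 = 229441/441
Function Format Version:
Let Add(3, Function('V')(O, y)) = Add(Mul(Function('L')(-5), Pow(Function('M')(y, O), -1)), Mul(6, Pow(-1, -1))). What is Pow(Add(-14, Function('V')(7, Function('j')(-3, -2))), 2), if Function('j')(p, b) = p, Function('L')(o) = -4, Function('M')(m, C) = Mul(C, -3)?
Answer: Rational(229441, 441) ≈ 520.27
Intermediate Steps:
Function('M')(m, C) = Mul(-3, C)
Function('V')(O, y) = Add(-9, Mul(Rational(4, 3), Pow(O, -1))) (Function('V')(O, y) = Add(-3, Add(Mul(-4, Pow(Mul(-3, O), -1)), Mul(6, Pow(-1, -1)))) = Add(-3, Add(Mul(-4, Mul(Rational(-1, 3), Pow(O, -1))), Mul(6, -1))) = Add(-3, Add(Mul(Rational(4, 3), Pow(O, -1)), -6)) = Add(-3, Add(-6, Mul(Rational(4, 3), Pow(O, -1)))) = Add(-9, Mul(Rational(4, 3), Pow(O, -1))))
Pow(Add(-14, Function('V')(7, Function('j')(-3, -2))), 2) = Pow(Add(-14, Add(-9, Mul(Rational(4, 3), Pow(7, -1)))), 2) = Pow(Add(-14, Add(-9, Mul(Rational(4, 3), Rational(1, 7)))), 2) = Pow(Add(-14, Add(-9, Rational(4, 21))), 2) = Pow(Add(-14, Rational(-185, 21)), 2) = Pow(Rational(-479, 21), 2) = Rational(229441, 441)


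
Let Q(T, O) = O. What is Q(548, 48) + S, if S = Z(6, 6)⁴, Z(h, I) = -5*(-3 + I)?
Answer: 50673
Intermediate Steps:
Z(h, I) = 15 - 5*I
S = 50625 (S = (15 - 5*6)⁴ = (15 - 30)⁴ = (-15)⁴ = 50625)
Q(548, 48) + S = 48 + 50625 = 50673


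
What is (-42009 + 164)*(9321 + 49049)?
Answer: -2442492650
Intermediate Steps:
(-42009 + 164)*(9321 + 49049) = -41845*58370 = -2442492650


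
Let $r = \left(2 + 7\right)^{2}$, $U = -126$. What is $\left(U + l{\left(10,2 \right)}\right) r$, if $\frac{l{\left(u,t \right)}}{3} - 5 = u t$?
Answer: $-4131$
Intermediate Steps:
$l{\left(u,t \right)} = 15 + 3 t u$ ($l{\left(u,t \right)} = 15 + 3 u t = 15 + 3 t u$)
$r = 81$ ($r = 9^{2} = 81$)
$\left(U + l{\left(10,2 \right)}\right) r = \left(-126 + \left(15 + 3 \cdot 2 \cdot 10\right)\right) 81 = \left(-126 + \left(15 + 60\right)\right) 81 = \left(-126 + 75\right) 81 = \left(-51\right) 81 = -4131$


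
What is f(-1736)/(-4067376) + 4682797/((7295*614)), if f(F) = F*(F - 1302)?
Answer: -286005759823/1138644116430 ≈ -0.25118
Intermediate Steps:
f(F) = F*(-1302 + F)
f(-1736)/(-4067376) + 4682797/((7295*614)) = -1736*(-1302 - 1736)/(-4067376) + 4682797/((7295*614)) = -1736*(-3038)*(-1/4067376) + 4682797/4479130 = 5273968*(-1/4067376) + 4682797*(1/4479130) = -329623/254211 + 4682797/4479130 = -286005759823/1138644116430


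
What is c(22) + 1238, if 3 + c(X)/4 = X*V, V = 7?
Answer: 1842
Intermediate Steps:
c(X) = -12 + 28*X (c(X) = -12 + 4*(X*7) = -12 + 4*(7*X) = -12 + 28*X)
c(22) + 1238 = (-12 + 28*22) + 1238 = (-12 + 616) + 1238 = 604 + 1238 = 1842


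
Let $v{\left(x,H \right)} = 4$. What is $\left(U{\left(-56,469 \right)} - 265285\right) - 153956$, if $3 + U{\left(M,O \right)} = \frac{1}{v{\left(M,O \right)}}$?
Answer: $- \frac{1676975}{4} \approx -4.1924 \cdot 10^{5}$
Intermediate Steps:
$U{\left(M,O \right)} = - \frac{11}{4}$ ($U{\left(M,O \right)} = -3 + \frac{1}{4} = - \frac{11}{4}$)
$\left(U{\left(-56,469 \right)} - 265285\right) - 153956 = \left(- \frac{11}{4} - 265285\right) - 153956 = - \frac{1061151}{4} - 153956 = - \frac{1676975}{4}$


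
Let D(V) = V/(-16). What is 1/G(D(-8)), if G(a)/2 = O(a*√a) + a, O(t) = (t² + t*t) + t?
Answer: 6/7 - 2*√2/7 ≈ 0.45308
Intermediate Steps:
O(t) = t + 2*t² (O(t) = (t² + t²) + t = 2*t² + t = t + 2*t²)
D(V) = -V/16 (D(V) = V*(-1/16) = -V/16)
G(a) = 2*a + 2*a^(3/2)*(1 + 2*a^(3/2)) (G(a) = 2*((a*√a)*(1 + 2*(a*√a)) + a) = 2*(a^(3/2)*(1 + 2*a^(3/2)) + a) = 2*(a + a^(3/2)*(1 + 2*a^(3/2))) = 2*a + 2*a^(3/2)*(1 + 2*a^(3/2)))
1/G(D(-8)) = 1/(2*(-1/16*(-8)) + 2*(-1/16*(-8))^(3/2) + 4*(-1/16*(-8))³) = 1/(2*(½) + 2*(½)^(3/2) + 4*(½)³) = 1/(1 + 2*(√2/4) + 4*(⅛)) = 1/(1 + √2/2 + ½) = 1/(3/2 + √2/2)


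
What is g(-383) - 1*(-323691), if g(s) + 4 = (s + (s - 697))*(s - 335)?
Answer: 1374121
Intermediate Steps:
g(s) = -4 + (-697 + 2*s)*(-335 + s) (g(s) = -4 + (s + (s - 697))*(s - 335) = -4 + (s + (-697 + s))*(-335 + s) = -4 + (-697 + 2*s)*(-335 + s))
g(-383) - 1*(-323691) = (233491 - 1367*(-383) + 2*(-383)²) - 1*(-323691) = (233491 + 523561 + 2*146689) + 323691 = (233491 + 523561 + 293378) + 323691 = 1050430 + 323691 = 1374121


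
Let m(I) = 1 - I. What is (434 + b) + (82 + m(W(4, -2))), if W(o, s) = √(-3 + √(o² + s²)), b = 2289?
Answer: 2806 - √(-3 + 2*√5) ≈ 2804.8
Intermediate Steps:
(434 + b) + (82 + m(W(4, -2))) = (434 + 2289) + (82 + (1 - √(-3 + √(4² + (-2)²)))) = 2723 + (82 + (1 - √(-3 + √(16 + 4)))) = 2723 + (82 + (1 - √(-3 + √20))) = 2723 + (82 + (1 - √(-3 + 2*√5))) = 2723 + (83 - √(-3 + 2*√5)) = 2806 - √(-3 + 2*√5)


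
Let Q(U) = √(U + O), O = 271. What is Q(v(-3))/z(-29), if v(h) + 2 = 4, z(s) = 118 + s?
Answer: √273/89 ≈ 0.18565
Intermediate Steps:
v(h) = 2 (v(h) = -2 + 4 = 2)
Q(U) = √(271 + U) (Q(U) = √(U + 271) = √(271 + U))
Q(v(-3))/z(-29) = √(271 + 2)/(118 - 29) = √273/89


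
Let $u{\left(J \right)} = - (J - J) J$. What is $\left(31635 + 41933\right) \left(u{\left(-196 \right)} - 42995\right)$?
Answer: $-3163056160$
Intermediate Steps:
$u{\left(J \right)} = 0$ ($u{\left(J \right)} = \left(-1\right) 0 J = 0 J = 0$)
$\left(31635 + 41933\right) \left(u{\left(-196 \right)} - 42995\right) = \left(31635 + 41933\right) \left(0 - 42995\right) = 73568 \left(-42995\right) = -3163056160$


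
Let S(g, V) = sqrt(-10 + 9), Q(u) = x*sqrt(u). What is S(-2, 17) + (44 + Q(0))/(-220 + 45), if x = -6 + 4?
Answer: -44/175 + I ≈ -0.25143 + 1.0*I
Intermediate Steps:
x = -2
Q(u) = -2*sqrt(u)
S(g, V) = I (S(g, V) = sqrt(-1) = I)
S(-2, 17) + (44 + Q(0))/(-220 + 45) = I + (44 - 2*sqrt(0))/(-220 + 45) = I + (44 - 2*0)/(-175) = I + (44 + 0)*(-1/175) = I + 44*(-1/175) = I - 44/175 = -44/175 + I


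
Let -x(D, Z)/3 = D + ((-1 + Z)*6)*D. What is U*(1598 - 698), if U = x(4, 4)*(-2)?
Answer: 410400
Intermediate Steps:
x(D, Z) = -3*D - 3*D*(-6 + 6*Z) (x(D, Z) = -3*(D + ((-1 + Z)*6)*D) = -3*(D + (-6 + 6*Z)*D) = -3*(D + D*(-6 + 6*Z)) = -3*D - 3*D*(-6 + 6*Z))
U = 456 (U = (3*4*(5 - 6*4))*(-2) = (3*4*(5 - 24))*(-2) = (3*4*(-19))*(-2) = -228*(-2) = 456)
U*(1598 - 698) = 456*(1598 - 698) = 456*900 = 410400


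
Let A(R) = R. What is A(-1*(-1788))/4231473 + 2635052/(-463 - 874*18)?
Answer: -3716707478312/22842901745 ≈ -162.71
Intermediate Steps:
A(-1*(-1788))/4231473 + 2635052/(-463 - 874*18) = -1*(-1788)/4231473 + 2635052/(-463 - 874*18) = 1788*(1/4231473) + 2635052/(-463 - 15732) = 596/1410491 + 2635052/(-16195) = 596/1410491 + 2635052*(-1/16195) = 596/1410491 - 2635052/16195 = -3716707478312/22842901745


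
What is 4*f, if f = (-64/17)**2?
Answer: 16384/289 ≈ 56.692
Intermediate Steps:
f = 4096/289 (f = (-64*1/17)**2 = (-64/17)**2 = 4096/289 ≈ 14.173)
4*f = 4*(4096/289) = 16384/289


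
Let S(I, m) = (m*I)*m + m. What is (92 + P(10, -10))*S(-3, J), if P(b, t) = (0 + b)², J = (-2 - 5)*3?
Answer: -258048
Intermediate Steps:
J = -21 (J = -7*3 = -21)
S(I, m) = m + I*m² (S(I, m) = (I*m)*m + m = I*m² + m = m + I*m²)
P(b, t) = b²
(92 + P(10, -10))*S(-3, J) = (92 + 10²)*(-21*(1 - 3*(-21))) = (92 + 100)*(-21*(1 + 63)) = 192*(-21*64) = 192*(-1344) = -258048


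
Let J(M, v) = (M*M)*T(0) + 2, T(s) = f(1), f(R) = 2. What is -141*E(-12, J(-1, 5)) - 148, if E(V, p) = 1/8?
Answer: -1325/8 ≈ -165.63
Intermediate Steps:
T(s) = 2
J(M, v) = 2 + 2*M² (J(M, v) = (M*M)*2 + 2 = M²*2 + 2 = 2*M² + 2 = 2 + 2*M²)
E(V, p) = ⅛
-141*E(-12, J(-1, 5)) - 148 = -141*⅛ - 148 = -141/8 - 148 = -1325/8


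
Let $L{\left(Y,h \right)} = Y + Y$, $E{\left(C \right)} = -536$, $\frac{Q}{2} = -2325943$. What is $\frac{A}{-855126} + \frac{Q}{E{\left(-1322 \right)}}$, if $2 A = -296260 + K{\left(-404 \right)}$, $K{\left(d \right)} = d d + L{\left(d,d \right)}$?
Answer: $\frac{994496134993}{114586884} \approx 8679.0$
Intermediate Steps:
$Q = -4651886$ ($Q = 2 \left(-2325943\right) = -4651886$)
$L{\left(Y,h \right)} = 2 Y$
$K{\left(d \right)} = d^{2} + 2 d$ ($K{\left(d \right)} = d d + 2 d = d^{2} + 2 d$)
$A = -66926$ ($A = \frac{-296260 - 404 \left(2 - 404\right)}{2} = \frac{-296260 - -162408}{2} = \frac{-296260 + 162408}{2} = \frac{1}{2} \left(-133852\right) = -66926$)
$\frac{A}{-855126} + \frac{Q}{E{\left(-1322 \right)}} = - \frac{66926}{-855126} - \frac{4651886}{-536} = \left(-66926\right) \left(- \frac{1}{855126}\right) - - \frac{2325943}{268} = \frac{33463}{427563} + \frac{2325943}{268} = \frac{994496134993}{114586884}$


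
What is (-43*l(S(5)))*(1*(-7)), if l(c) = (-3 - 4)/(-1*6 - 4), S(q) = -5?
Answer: 2107/10 ≈ 210.70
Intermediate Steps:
l(c) = 7/10 (l(c) = -7/(-6 - 4) = -7/(-10) = -7*(-1/10) = 7/10)
(-43*l(S(5)))*(1*(-7)) = (-43*7/10)*(1*(-7)) = -301/10*(-7) = 2107/10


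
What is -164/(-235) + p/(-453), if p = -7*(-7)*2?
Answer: 51262/106455 ≈ 0.48154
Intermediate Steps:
p = 98 (p = 49*2 = 98)
-164/(-235) + p/(-453) = -164/(-235) + 98/(-453) = -164*(-1/235) + 98*(-1/453) = 164/235 - 98/453 = 51262/106455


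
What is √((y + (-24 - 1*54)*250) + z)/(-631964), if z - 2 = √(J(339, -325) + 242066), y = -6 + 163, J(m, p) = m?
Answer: -I*√(19341 - √242405)/631964 ≈ -0.00021724*I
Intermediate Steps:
y = 157
z = 2 + √242405 (z = 2 + √(339 + 242066) = 2 + √242405 ≈ 494.35)
√((y + (-24 - 1*54)*250) + z)/(-631964) = √((157 + (-24 - 1*54)*250) + (2 + √242405))/(-631964) = √((157 + (-24 - 54)*250) + (2 + √242405))*(-1/631964) = √((157 - 78*250) + (2 + √242405))*(-1/631964) = √((157 - 19500) + (2 + √242405))*(-1/631964) = √(-19343 + (2 + √242405))*(-1/631964) = √(-19341 + √242405)*(-1/631964) = -√(-19341 + √242405)/631964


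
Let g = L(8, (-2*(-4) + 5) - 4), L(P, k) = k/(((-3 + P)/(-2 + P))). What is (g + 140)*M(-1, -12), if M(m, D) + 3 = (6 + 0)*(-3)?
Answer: -15834/5 ≈ -3166.8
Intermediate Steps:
M(m, D) = -21 (M(m, D) = -3 + (6 + 0)*(-3) = -3 + 6*(-3) = -3 - 18 = -21)
L(P, k) = k*(-2 + P)/(-3 + P) (L(P, k) = k/(((-3 + P)/(-2 + P))) = k*((-2 + P)/(-3 + P)) = k*(-2 + P)/(-3 + P))
g = 54/5 (g = ((-2*(-4) + 5) - 4)*(-2 + 8)/(-3 + 8) = ((8 + 5) - 4)*6/5 = (13 - 4)*(⅕)*6 = 9*(⅕)*6 = 54/5 ≈ 10.800)
(g + 140)*M(-1, -12) = (54/5 + 140)*(-21) = (754/5)*(-21) = -15834/5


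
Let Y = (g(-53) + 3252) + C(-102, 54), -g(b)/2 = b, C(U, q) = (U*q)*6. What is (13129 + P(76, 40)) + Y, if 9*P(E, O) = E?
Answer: -148973/9 ≈ -16553.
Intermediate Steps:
C(U, q) = 6*U*q
g(b) = -2*b
Y = -29690 (Y = (-2*(-53) + 3252) + 6*(-102)*54 = (106 + 3252) - 33048 = 3358 - 33048 = -29690)
P(E, O) = E/9
(13129 + P(76, 40)) + Y = (13129 + (⅑)*76) - 29690 = (13129 + 76/9) - 29690 = 118237/9 - 29690 = -148973/9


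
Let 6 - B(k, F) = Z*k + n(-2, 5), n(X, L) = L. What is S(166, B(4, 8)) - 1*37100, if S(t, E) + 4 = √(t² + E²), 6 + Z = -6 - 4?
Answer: -37104 + √31781 ≈ -36926.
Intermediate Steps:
Z = -16 (Z = -6 + (-6 - 4) = -6 - 10 = -16)
B(k, F) = 1 + 16*k (B(k, F) = 6 - (-16*k + 5) = 6 - (5 - 16*k) = 6 + (-5 + 16*k) = 1 + 16*k)
S(t, E) = -4 + √(E² + t²) (S(t, E) = -4 + √(t² + E²) = -4 + √(E² + t²))
S(166, B(4, 8)) - 1*37100 = (-4 + √((1 + 16*4)² + 166²)) - 1*37100 = (-4 + √((1 + 64)² + 27556)) - 37100 = (-4 + √(65² + 27556)) - 37100 = (-4 + √(4225 + 27556)) - 37100 = (-4 + √31781) - 37100 = -37104 + √31781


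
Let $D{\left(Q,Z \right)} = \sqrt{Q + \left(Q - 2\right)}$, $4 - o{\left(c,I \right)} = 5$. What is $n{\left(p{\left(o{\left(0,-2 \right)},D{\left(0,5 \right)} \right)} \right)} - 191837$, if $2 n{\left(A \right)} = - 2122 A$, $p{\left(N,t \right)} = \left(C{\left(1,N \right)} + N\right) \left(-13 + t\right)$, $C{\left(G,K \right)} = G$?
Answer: $-191837$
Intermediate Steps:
$o{\left(c,I \right)} = -1$ ($o{\left(c,I \right)} = 4 - 5 = -1$)
$D{\left(Q,Z \right)} = \sqrt{-2 + 2 Q}$ ($D{\left(Q,Z \right)} = \sqrt{Q + \left(Q - 2\right)} = \sqrt{Q + \left(-2 + Q\right)} = \sqrt{-2 + 2 Q}$)
$p{\left(N,t \right)} = \left(1 + N\right) \left(-13 + t\right)$
$n{\left(A \right)} = - 1061 A$ ($n{\left(A \right)} = \frac{\left(-2122\right) A}{2} = - 1061 A$)
$n{\left(p{\left(o{\left(0,-2 \right)},D{\left(0,5 \right)} \right)} \right)} - 191837 = - 1061 \left(-13 + \sqrt{-2 + 2 \cdot 0} - -13 - \sqrt{-2 + 2 \cdot 0}\right) - 191837 = - 1061 \left(-13 + \sqrt{-2 + 0} + 13 - \sqrt{-2 + 0}\right) - 191837 = - 1061 \left(-13 + \sqrt{-2} + 13 - \sqrt{-2}\right) - 191837 = - 1061 \left(-13 + i \sqrt{2} + 13 - i \sqrt{2}\right) - 191837 = \left(-1061\right) 0 - 191837 = 0 - 191837 = -191837$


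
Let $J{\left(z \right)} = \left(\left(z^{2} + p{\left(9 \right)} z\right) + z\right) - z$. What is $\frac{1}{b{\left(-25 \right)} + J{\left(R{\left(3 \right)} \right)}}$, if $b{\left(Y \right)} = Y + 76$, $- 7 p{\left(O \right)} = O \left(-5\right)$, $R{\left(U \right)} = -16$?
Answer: $\frac{7}{1429} \approx 0.0048985$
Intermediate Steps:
$p{\left(O \right)} = \frac{5 O}{7}$ ($p{\left(O \right)} = - \frac{O \left(-5\right)}{7} = - \frac{\left(-5\right) O}{7} = \frac{5 O}{7}$)
$J{\left(z \right)} = z^{2} + \frac{45 z}{7}$ ($J{\left(z \right)} = \left(\left(z^{2} + \frac{5}{7} \cdot 9 z\right) + z\right) - z = \left(\left(z^{2} + \frac{45 z}{7}\right) + z\right) - z = \left(z^{2} + \frac{52 z}{7}\right) - z = z^{2} + \frac{45 z}{7}$)
$b{\left(Y \right)} = 76 + Y$
$\frac{1}{b{\left(-25 \right)} + J{\left(R{\left(3 \right)} \right)}} = \frac{1}{\left(76 - 25\right) + \frac{1}{7} \left(-16\right) \left(45 + 7 \left(-16\right)\right)} = \frac{1}{51 + \frac{1}{7} \left(-16\right) \left(45 - 112\right)} = \frac{1}{51 + \frac{1}{7} \left(-16\right) \left(-67\right)} = \frac{1}{51 + \frac{1072}{7}} = \frac{1}{\frac{1429}{7}} = \frac{7}{1429}$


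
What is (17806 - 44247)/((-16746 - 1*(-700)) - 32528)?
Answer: 26441/48574 ≈ 0.54434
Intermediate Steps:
(17806 - 44247)/((-16746 - 1*(-700)) - 32528) = -26441/((-16746 + 700) - 32528) = -26441/(-16046 - 32528) = -26441/(-48574) = -26441*(-1/48574) = 26441/48574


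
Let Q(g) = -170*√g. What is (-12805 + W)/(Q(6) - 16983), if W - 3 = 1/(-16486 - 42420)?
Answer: 251120166129/332933118734 - 3770573065*√6/499399678101 ≈ 0.73577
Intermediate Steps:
W = 176717/58906 (W = 3 + 1/(-16486 - 42420) = 3 + 1/(-58906) = 3 - 1/58906 = 176717/58906 ≈ 3.0000)
(-12805 + W)/(Q(6) - 16983) = (-12805 + 176717/58906)/(-170*√6 - 16983) = -754114613/(58906*(-16983 - 170*√6))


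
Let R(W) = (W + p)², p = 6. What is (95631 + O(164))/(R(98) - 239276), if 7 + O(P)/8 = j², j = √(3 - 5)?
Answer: -95559/228460 ≈ -0.41827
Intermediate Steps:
R(W) = (6 + W)² (R(W) = (W + 6)² = (6 + W)²)
j = I*√2 (j = √(-2) = I*√2 ≈ 1.4142*I)
O(P) = -72 (O(P) = -56 + 8*(I*√2)² = -56 + 8*(-2) = -56 - 16 = -72)
(95631 + O(164))/(R(98) - 239276) = (95631 - 72)/((6 + 98)² - 239276) = 95559/(104² - 239276) = 95559/(10816 - 239276) = 95559/(-228460) = 95559*(-1/228460) = -95559/228460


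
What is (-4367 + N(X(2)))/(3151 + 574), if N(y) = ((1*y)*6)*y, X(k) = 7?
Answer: -4073/3725 ≈ -1.0934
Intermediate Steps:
N(y) = 6*y² (N(y) = (y*6)*y = (6*y)*y = 6*y²)
(-4367 + N(X(2)))/(3151 + 574) = (-4367 + 6*7²)/(3151 + 574) = (-4367 + 6*49)/3725 = (-4367 + 294)*(1/3725) = -4073*1/3725 = -4073/3725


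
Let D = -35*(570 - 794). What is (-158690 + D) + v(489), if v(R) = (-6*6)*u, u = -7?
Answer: -150598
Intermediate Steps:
v(R) = 252 (v(R) = -6*6*(-7) = -36*(-7) = 252)
D = 7840 (D = -35*(-224) = 7840)
(-158690 + D) + v(489) = (-158690 + 7840) + 252 = -150850 + 252 = -150598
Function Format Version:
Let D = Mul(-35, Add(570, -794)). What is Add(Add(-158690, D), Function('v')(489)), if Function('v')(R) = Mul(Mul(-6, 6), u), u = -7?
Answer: -150598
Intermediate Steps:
Function('v')(R) = 252 (Function('v')(R) = Mul(Mul(-6, 6), -7) = Mul(-36, -7) = 252)
D = 7840 (D = Mul(-35, -224) = 7840)
Add(Add(-158690, D), Function('v')(489)) = Add(Add(-158690, 7840), 252) = Add(-150850, 252) = -150598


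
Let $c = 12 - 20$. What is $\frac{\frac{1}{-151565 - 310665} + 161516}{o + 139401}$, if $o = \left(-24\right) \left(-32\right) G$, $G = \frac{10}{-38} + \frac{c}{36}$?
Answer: $\frac{4255479818703}{3662992018070} \approx 1.1617$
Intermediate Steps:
$c = -8$ ($c = 12 - 20 = -8$)
$G = - \frac{83}{171}$ ($G = \frac{10}{-38} - \frac{8}{36} = 10 \left(- \frac{1}{38}\right) - \frac{2}{9} = - \frac{5}{19} - \frac{2}{9} = - \frac{83}{171} \approx -0.48538$)
$o = - \frac{21248}{57}$ ($o = \left(-24\right) \left(-32\right) \left(- \frac{83}{171}\right) = 768 \left(- \frac{83}{171}\right) = - \frac{21248}{57} \approx -372.77$)
$\frac{\frac{1}{-151565 - 310665} + 161516}{o + 139401} = \frac{\frac{1}{-151565 - 310665} + 161516}{- \frac{21248}{57} + 139401} = \frac{\frac{1}{-462230} + 161516}{\frac{7924609}{57}} = \left(- \frac{1}{462230} + 161516\right) \frac{57}{7924609} = \frac{74657540679}{462230} \cdot \frac{57}{7924609} = \frac{4255479818703}{3662992018070}$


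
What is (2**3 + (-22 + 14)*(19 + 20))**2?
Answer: 92416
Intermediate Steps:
(2**3 + (-22 + 14)*(19 + 20))**2 = (8 - 8*39)**2 = (8 - 312)**2 = (-304)**2 = 92416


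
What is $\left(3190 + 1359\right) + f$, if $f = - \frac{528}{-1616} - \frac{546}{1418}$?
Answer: $\frac{325745165}{71609} \approx 4548.9$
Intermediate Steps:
$f = - \frac{4176}{71609}$ ($f = \left(-528\right) \left(- \frac{1}{1616}\right) - \frac{273}{709} = \frac{33}{101} - \frac{273}{709} = - \frac{4176}{71609} \approx -0.058317$)
$\left(3190 + 1359\right) + f = \left(3190 + 1359\right) - \frac{4176}{71609} = 4549 - \frac{4176}{71609} = \frac{325745165}{71609}$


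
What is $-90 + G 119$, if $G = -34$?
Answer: $-4136$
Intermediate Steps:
$-90 + G 119 = -90 - 4046 = -4136$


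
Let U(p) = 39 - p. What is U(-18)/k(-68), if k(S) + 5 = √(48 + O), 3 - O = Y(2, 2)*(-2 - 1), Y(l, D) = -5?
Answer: 57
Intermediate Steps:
O = -12 (O = 3 - (-5)*(-2 - 1) = 3 - (-5)*(-3) = 3 - 1*15 = 3 - 15 = -12)
k(S) = 1 (k(S) = -5 + √(48 - 12) = -5 + √36 = -5 + 6 = 1)
U(-18)/k(-68) = (39 - 1*(-18))/1 = (39 + 18)*1 = 57*1 = 57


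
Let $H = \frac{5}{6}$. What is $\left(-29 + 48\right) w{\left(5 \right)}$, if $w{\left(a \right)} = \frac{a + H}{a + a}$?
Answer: $\frac{133}{12} \approx 11.083$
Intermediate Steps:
$H = \frac{5}{6}$ ($H = 5 \cdot \frac{1}{6} = \frac{5}{6} \approx 0.83333$)
$w{\left(a \right)} = \frac{\frac{5}{6} + a}{2 a}$ ($w{\left(a \right)} = \frac{a + \frac{5}{6}}{a + a} = \frac{\frac{5}{6} + a}{2 a}$)
$\left(-29 + 48\right) w{\left(5 \right)} = \left(-29 + 48\right) \frac{5 + 6 \cdot 5}{12 \cdot 5} = 19 \cdot \frac{1}{12} \cdot \frac{1}{5} \left(5 + 30\right) = 19 \cdot \frac{1}{12} \cdot \frac{1}{5} \cdot 35 = 19 \cdot \frac{7}{12} = \frac{133}{12}$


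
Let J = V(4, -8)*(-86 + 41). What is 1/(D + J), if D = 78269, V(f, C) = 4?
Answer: 1/78089 ≈ 1.2806e-5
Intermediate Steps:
J = -180 (J = 4*(-86 + 41) = 4*(-45) = -180)
1/(D + J) = 1/(78269 - 180) = 1/78089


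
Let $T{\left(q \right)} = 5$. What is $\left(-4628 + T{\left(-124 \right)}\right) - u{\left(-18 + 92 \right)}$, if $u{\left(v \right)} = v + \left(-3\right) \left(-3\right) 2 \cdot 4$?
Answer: $-4769$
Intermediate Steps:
$u{\left(v \right)} = 72 + v$ ($u{\left(v \right)} = v + 9 \cdot 8 = v + 72 = 72 + v$)
$\left(-4628 + T{\left(-124 \right)}\right) - u{\left(-18 + 92 \right)} = \left(-4628 + 5\right) - \left(72 + \left(-18 + 92\right)\right) = -4623 - \left(72 + 74\right) = -4623 - 146 = -4769$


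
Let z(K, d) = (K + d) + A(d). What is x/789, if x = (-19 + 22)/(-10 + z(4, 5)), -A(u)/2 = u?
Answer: -1/2893 ≈ -0.00034566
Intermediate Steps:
A(u) = -2*u
z(K, d) = K - d (z(K, d) = (K + d) - 2*d = K - d)
x = -3/11 (x = (-19 + 22)/(-10 + (4 - 1*5)) = 3/(-10 + (4 - 5)) = 3/(-10 - 1) = 3/(-11) = 3*(-1/11) = -3/11 ≈ -0.27273)
x/789 = -3/11/789 = -3/11*1/789 = -1/2893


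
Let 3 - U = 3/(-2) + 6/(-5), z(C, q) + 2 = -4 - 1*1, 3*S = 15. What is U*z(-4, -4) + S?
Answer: -349/10 ≈ -34.900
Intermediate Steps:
S = 5 (S = (1/3)*15 = 5)
z(C, q) = -7 (z(C, q) = -2 + (-4 - 1*1) = -2 + (-4 - 1) = -2 - 5 = -7)
U = 57/10 (U = 3 - (3/(-2) + 6/(-5)) = 3 - (3*(-1/2) + 6*(-1/5)) = 3 - (-3/2 - 6/5) = 3 - 1*(-27/10) = 3 + 27/10 = 57/10 ≈ 5.7000)
U*z(-4, -4) + S = (57/10)*(-7) + 5 = -399/10 + 5 = -349/10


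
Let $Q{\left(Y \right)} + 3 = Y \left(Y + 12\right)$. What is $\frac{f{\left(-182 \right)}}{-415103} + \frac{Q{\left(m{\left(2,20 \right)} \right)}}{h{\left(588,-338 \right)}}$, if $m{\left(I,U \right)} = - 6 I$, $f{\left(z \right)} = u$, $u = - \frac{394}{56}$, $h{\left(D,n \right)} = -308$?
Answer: $\frac{311869}{31962931} \approx 0.0097572$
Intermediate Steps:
$u = - \frac{197}{28}$ ($u = \left(-394\right) \frac{1}{56} = - \frac{197}{28} \approx -7.0357$)
$f{\left(z \right)} = - \frac{197}{28}$
$Q{\left(Y \right)} = -3 + Y \left(12 + Y\right)$ ($Q{\left(Y \right)} = -3 + Y \left(Y + 12\right) = -3 + Y \left(12 + Y\right)$)
$\frac{f{\left(-182 \right)}}{-415103} + \frac{Q{\left(m{\left(2,20 \right)} \right)}}{h{\left(588,-338 \right)}} = - \frac{197}{28 \left(-415103\right)} + \frac{-3 + \left(\left(-6\right) 2\right)^{2} + 12 \left(\left(-6\right) 2\right)}{-308} = \left(- \frac{197}{28}\right) \left(- \frac{1}{415103}\right) + \left(-3 + \left(-12\right)^{2} + 12 \left(-12\right)\right) \left(- \frac{1}{308}\right) = \frac{197}{11622884} + \left(-3 + 144 - 144\right) \left(- \frac{1}{308}\right) = \frac{197}{11622884} - - \frac{3}{308} = \frac{197}{11622884} + \frac{3}{308} = \frac{311869}{31962931}$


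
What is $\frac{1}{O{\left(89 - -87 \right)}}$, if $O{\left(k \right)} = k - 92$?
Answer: $\frac{1}{84} \approx 0.011905$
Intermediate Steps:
$O{\left(k \right)} = -92 + k$
$\frac{1}{O{\left(89 - -87 \right)}} = \frac{1}{-92 + \left(89 - -87\right)} = \frac{1}{-92 + \left(89 + 87\right)} = \frac{1}{-92 + 176} = \frac{1}{84}$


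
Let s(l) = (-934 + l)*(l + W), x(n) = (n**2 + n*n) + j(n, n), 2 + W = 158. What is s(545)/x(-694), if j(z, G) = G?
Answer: -272689/962578 ≈ -0.28329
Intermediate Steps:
W = 156 (W = -2 + 158 = 156)
x(n) = n + 2*n**2 (x(n) = (n**2 + n*n) + n = (n**2 + n**2) + n = 2*n**2 + n = n + 2*n**2)
s(l) = (-934 + l)*(156 + l) (s(l) = (-934 + l)*(l + 156) = (-934 + l)*(156 + l))
s(545)/x(-694) = (-145704 + 545**2 - 778*545)/((-694*(1 + 2*(-694)))) = (-145704 + 297025 - 424010)/((-694*(1 - 1388))) = -272689/((-694*(-1387))) = -272689/962578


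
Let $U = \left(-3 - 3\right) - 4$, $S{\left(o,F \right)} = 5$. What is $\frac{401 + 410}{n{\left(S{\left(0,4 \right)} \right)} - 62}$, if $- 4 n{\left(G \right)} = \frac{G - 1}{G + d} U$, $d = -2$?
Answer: $- \frac{2433}{176} \approx -13.824$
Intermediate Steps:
$U = -10$ ($U = -6 - 4 = -10$)
$n{\left(G \right)} = \frac{5 \left(-1 + G\right)}{2 \left(-2 + G\right)}$ ($n{\left(G \right)} = - \frac{\frac{G - 1}{G - 2} \left(-10\right)}{4} = - \frac{\frac{-1 + G}{-2 + G} \left(-10\right)}{4} = - \frac{\left(-10\right) \frac{1}{-2 + G} \left(-1 + G\right)}{4} = \frac{5 \left(-1 + G\right)}{2 \left(-2 + G\right)}$)
$\frac{401 + 410}{n{\left(S{\left(0,4 \right)} \right)} - 62} = \frac{401 + 410}{\frac{5 \left(-1 + 5\right)}{2 \left(-2 + 5\right)} - 62} = \frac{811}{\frac{5}{2} \cdot \frac{1}{3} \cdot 4 - 62} = \frac{811}{\frac{10}{3} - 62} = \frac{811}{- \frac{176}{3}} = 811 \left(- \frac{3}{176}\right) = - \frac{2433}{176}$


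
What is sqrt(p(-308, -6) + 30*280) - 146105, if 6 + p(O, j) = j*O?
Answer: -146105 + 3*sqrt(1138) ≈ -1.4600e+5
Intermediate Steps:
p(O, j) = -6 + O*j (p(O, j) = -6 + j*O = -6 + O*j)
sqrt(p(-308, -6) + 30*280) - 146105 = sqrt((-6 - 308*(-6)) + 30*280) - 146105 = sqrt((-6 + 1848) + 8400) - 146105 = sqrt(1842 + 8400) - 146105 = sqrt(10242) - 146105 = 3*sqrt(1138) - 146105 = -146105 + 3*sqrt(1138)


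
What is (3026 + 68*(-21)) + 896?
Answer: 2494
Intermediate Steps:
(3026 + 68*(-21)) + 896 = (3026 - 1428) + 896 = 1598 + 896 = 2494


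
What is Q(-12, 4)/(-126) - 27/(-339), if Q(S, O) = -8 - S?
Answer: 341/7119 ≈ 0.047900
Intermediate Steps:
Q(-12, 4)/(-126) - 27/(-339) = (-8 - 1*(-12))/(-126) - 27/(-339) = (-8 + 12)*(-1/126) - 27*(-1/339) = 4*(-1/126) + 9/113 = -2/63 + 9/113 = 341/7119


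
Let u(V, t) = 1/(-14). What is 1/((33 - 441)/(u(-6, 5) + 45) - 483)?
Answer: -37/18207 ≈ -0.0020322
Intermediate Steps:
u(V, t) = -1/14
1/((33 - 441)/(u(-6, 5) + 45) - 483) = 1/((33 - 441)/(-1/14 + 45) - 483) = 1/(-408/629/14 - 483) = 1/(-408*14/629 - 483) = 1/(-336/37 - 483) = 1/(-18207/37) = -37/18207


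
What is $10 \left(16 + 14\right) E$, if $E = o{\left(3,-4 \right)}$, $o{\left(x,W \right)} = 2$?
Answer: $600$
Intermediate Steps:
$E = 2$
$10 \left(16 + 14\right) E = 10 \left(16 + 14\right) 2 = 10 \cdot 30 \cdot 2 = 300 \cdot 2 = 600$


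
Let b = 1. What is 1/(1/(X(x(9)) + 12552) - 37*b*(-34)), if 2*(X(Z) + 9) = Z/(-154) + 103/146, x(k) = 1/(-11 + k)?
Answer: 564049559/709574390190 ≈ 0.00079491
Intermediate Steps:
X(Z) = -2525/292 - Z/308 (X(Z) = -9 + (Z/(-154) + 103/146)/2 = -9 + (Z*(-1/154) + 103*(1/146))/2 = -9 + (-Z/154 + 103/146)/2 = -9 + (103/146 - Z/154)/2 = -9 + (103/292 - Z/308) = -2525/292 - Z/308)
1/(1/(X(x(9)) + 12552) - 37*b*(-34)) = 1/(1/((-2525/292 - 1/(308*(-11 + 9))) + 12552) - 37*1*(-34)) = 1/(1/((-2525/292 - 1/308/(-2)) + 12552) - 37*(-34)) = 1/(1/((-2525/292 - 1/308*(-½)) + 12552) + 1258) = 1/(1/((-2525/292 + 1/616) + 12552) + 1258) = 1/(1/(-388777/44968 + 12552) + 1258) = 1/(1/(564049559/44968) + 1258) = 1/(44968/564049559 + 1258) = 1/(709574390190/564049559) = 564049559/709574390190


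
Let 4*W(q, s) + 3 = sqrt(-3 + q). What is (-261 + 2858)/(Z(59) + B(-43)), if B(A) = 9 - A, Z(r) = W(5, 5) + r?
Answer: 4581108/194479 - 10388*sqrt(2)/194479 ≈ 23.480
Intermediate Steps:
W(q, s) = -3/4 + sqrt(-3 + q)/4
Z(r) = -3/4 + r + sqrt(2)/4 (Z(r) = (-3/4 + sqrt(-3 + 5)/4) + r = (-3/4 + sqrt(2)/4) + r = -3/4 + r + sqrt(2)/4)
(-261 + 2858)/(Z(59) + B(-43)) = (-261 + 2858)/((-3/4 + 59 + sqrt(2)/4) + (9 - 1*(-43))) = 2597/((233/4 + sqrt(2)/4) + (9 + 43)) = 2597/((233/4 + sqrt(2)/4) + 52) = 2597/(441/4 + sqrt(2)/4)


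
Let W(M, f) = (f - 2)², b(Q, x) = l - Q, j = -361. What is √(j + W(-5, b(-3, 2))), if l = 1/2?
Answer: I*√1435/2 ≈ 18.941*I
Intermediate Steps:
l = ½ ≈ 0.50000
b(Q, x) = ½ - Q
W(M, f) = (-2 + f)²
√(j + W(-5, b(-3, 2))) = √(-361 + (-2 + (½ - 1*(-3)))²) = √(-361 + (-2 + (½ + 3))²) = √(-361 + (-2 + 7/2)²) = √(-361 + (3/2)²) = √(-361 + 9/4) = √(-1435/4) = I*√1435/2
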